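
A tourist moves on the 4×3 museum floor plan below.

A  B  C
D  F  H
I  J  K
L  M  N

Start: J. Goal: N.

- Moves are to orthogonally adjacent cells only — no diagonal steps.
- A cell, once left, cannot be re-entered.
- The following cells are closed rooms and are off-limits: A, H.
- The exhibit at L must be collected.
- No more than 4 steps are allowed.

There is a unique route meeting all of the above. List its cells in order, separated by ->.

The budget equals the shortest possible length, so every move has to be on a shortest route through the required cells.
Route from J: left to I, down to L, 2× right (reaching N) — 4 moves in all.
Check: all required cells visited; 4 ≤ 4 moves.

J -> I -> L -> M -> N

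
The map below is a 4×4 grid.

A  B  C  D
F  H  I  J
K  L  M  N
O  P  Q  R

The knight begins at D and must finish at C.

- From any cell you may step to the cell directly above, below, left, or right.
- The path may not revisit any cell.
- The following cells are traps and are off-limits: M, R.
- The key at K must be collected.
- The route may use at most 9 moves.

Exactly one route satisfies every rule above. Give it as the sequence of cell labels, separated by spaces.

D J I H L K F A B C

The 9-move cap with required stops at K leaves no slack for detours.
Route from D: down 1 to J, left 2 to H, down 1 to L, left 1 to K, up 2 to A, right 2 to C — 9 moves in all.
Check: all required cells visited; 9 ≤ 9 moves.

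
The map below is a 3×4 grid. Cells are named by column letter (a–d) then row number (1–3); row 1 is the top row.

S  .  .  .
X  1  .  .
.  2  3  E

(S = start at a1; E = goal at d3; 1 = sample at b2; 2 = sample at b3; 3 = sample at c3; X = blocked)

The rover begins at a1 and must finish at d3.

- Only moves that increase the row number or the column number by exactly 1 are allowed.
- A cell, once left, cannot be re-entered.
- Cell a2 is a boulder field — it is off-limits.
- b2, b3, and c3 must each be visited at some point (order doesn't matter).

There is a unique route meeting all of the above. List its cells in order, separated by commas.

Moves only go right or down, so the column and row indices never decrease.
Route from a1: right 1 to b1, down 2 to b3, right 2 to d3 — 5 moves in all.
Check: all required cells visited.

a1, b1, b2, b3, c3, d3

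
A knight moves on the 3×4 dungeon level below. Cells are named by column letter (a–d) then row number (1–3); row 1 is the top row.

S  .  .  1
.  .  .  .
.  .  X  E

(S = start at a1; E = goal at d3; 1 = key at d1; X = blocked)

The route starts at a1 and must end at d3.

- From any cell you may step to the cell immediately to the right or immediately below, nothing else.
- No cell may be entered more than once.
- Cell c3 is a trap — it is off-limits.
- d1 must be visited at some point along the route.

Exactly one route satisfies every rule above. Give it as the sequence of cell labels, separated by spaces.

Moves only go right or down, so the column and row indices never decrease.
Route from a1: right 3 to d1, down 2 to d3 — 5 moves in all.
Check: all required cells visited.

a1 b1 c1 d1 d2 d3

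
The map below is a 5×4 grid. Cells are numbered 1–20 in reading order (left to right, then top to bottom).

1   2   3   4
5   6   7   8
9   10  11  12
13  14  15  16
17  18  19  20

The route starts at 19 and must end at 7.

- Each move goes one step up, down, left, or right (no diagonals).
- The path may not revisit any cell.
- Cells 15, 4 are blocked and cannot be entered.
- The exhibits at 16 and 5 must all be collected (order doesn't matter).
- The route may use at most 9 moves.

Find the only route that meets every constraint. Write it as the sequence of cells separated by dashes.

The budget equals the shortest possible length, so every move has to be on a shortest route through the required cells.
Route from 19: right to 20, 2× up (reaching 12), 3× left (reaching 9), up to 5, 2× right (reaching 7) — 9 moves in all.
Check: all required cells visited; 9 ≤ 9 moves.

19 - 20 - 16 - 12 - 11 - 10 - 9 - 5 - 6 - 7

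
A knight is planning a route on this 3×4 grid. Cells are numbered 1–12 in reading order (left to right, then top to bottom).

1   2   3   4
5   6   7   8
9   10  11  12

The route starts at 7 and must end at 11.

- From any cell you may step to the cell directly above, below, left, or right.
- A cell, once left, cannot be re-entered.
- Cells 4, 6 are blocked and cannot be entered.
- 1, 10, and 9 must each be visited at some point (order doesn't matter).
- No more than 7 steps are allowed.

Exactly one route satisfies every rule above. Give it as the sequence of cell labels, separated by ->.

The 7-move cap with required stops at 1, 10, 9 leaves no slack for detours.
Route from 7: up 1 to 3, left 2 to 1, down 2 to 9, right 2 to 11 — 7 moves in all.
Check: all required cells visited; 7 ≤ 7 moves.

7 -> 3 -> 2 -> 1 -> 5 -> 9 -> 10 -> 11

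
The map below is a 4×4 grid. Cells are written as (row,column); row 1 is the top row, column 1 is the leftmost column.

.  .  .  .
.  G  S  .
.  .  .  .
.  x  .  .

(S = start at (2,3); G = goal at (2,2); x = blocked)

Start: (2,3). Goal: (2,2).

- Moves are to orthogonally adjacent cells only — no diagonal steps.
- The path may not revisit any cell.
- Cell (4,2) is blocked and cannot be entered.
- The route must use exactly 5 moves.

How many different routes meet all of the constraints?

Need simple routes of exactly 5 moves from (2,3) to (2,2) (Manhattan distance 1, so 2 moves are spent on a detour and 2 undoing it).
Enumerating: (2,3) (1,3) (1,2) (1,1) (2,1) (2,2) | (2,3) (3,3) (3,2) (3,1) (2,1) (2,2) | (2,3) (2,4) (1,4) (1,3) (1,2) (2,2) | (2,3) (2,4) (3,4) (3,3) (3,2) (2,2).
That gives 4 routes.

4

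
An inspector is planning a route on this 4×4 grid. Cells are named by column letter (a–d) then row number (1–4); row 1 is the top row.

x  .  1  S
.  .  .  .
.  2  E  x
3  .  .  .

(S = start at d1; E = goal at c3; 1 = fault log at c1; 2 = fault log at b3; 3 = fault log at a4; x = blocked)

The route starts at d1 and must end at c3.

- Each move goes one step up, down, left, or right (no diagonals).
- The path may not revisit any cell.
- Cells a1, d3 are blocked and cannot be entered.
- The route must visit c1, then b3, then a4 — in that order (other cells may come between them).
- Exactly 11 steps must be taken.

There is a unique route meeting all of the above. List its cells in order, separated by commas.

d1, d2, c2, c1, b1, b2, b3, a3, a4, b4, c4, c3

The waypoints must appear in the order c1, b3, a4, with no cell reused.
Route from d1: down to d2, left to c2, up to c1, left to b1, 2× down (reaching b3), left to a3, down to a4, 2× right (reaching c4), up to c3 — 11 moves in all.
Check: order respected (1 at step 3, 2 at step 6, 3 at step 8); 11 moves as required.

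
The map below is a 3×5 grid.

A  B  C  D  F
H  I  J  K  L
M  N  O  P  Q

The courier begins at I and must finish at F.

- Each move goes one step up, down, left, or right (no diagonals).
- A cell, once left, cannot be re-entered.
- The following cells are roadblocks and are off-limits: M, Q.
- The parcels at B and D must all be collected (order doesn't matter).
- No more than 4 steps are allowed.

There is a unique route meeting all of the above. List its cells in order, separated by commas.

I, B, C, D, F

The 4-move cap with required stops at B, D leaves no slack for detours.
Route from I: up to B, 3× right (reaching F) — 4 moves in all.
Check: all required cells visited; 4 ≤ 4 moves.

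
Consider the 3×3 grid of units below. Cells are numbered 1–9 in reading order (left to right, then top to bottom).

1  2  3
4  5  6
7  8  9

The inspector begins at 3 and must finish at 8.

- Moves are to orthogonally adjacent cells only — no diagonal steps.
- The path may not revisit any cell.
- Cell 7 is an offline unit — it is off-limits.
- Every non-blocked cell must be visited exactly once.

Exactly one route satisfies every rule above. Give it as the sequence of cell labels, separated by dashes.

Need to visit all 8 open cells exactly once, starting at 3 and ending at 8.
Cell 4 has only two open neighbours (1 and 5), so the path must pass straight through it: one of those is the cell it's entered from and the other is where it exits.
Route from 3: 2× left (reaching 1), down to 4, 2× right (reaching 6), down to 9, left to 8 — 7 moves in all.
Check: all 8 open cells covered.

3 - 2 - 1 - 4 - 5 - 6 - 9 - 8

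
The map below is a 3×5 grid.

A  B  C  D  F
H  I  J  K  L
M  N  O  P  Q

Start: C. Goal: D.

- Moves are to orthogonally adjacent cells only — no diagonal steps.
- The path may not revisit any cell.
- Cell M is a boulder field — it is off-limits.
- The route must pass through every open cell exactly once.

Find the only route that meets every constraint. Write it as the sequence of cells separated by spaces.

Need to visit all 14 open cells exactly once, starting at C and ending at D.
Route from C: 2× left (reaching A), down to H, right to I, down to N, right to O, up to J, right to K, down to P, right to Q, 2× up (reaching F), left to D — 13 moves in all.
Check: all 14 open cells covered.

C B A H I N O J K P Q L F D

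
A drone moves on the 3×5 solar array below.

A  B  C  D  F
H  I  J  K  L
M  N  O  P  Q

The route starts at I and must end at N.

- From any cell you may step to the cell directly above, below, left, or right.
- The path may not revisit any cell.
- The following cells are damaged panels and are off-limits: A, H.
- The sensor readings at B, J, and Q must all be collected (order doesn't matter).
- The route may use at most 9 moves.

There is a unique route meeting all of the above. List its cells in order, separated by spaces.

Any route must reach B, J, and Q and still end at N within 9 moves, so the order of the required stops is forced.
Route from I: up to B, right to C, down to J, 2× right (reaching L), down to Q, 3× left (reaching N) — 9 moves in all.
Check: all required cells visited; 9 ≤ 9 moves.

I B C J K L Q P O N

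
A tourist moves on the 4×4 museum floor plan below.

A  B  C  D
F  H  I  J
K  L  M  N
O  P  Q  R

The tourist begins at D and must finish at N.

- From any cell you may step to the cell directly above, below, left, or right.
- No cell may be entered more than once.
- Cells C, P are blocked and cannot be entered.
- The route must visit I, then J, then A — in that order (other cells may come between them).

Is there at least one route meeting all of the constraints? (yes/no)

no

Ignoring the required order, 2 revisit-free routes from D to N pass through all of I, J, and A; the waypoint orders that occur are J → I → A (2) — never I → J → A.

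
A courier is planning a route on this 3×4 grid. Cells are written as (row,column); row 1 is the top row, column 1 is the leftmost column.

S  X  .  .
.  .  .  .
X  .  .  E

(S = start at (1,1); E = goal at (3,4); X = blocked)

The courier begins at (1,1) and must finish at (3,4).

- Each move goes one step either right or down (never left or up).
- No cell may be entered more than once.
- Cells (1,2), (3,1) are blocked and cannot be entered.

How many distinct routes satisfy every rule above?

3

A right/down-only route from (1,1) to (3,4) makes exactly 2 down-moves and 3 right-moves in some order.
With no other constraints that would be C(5,2) = 10 routes.
Subtract routes through each blocked cell (inclusion–exclusion for overlaps): − through (1,2): 6 − through (3,1): 1 → 3.
That gives 3 routes.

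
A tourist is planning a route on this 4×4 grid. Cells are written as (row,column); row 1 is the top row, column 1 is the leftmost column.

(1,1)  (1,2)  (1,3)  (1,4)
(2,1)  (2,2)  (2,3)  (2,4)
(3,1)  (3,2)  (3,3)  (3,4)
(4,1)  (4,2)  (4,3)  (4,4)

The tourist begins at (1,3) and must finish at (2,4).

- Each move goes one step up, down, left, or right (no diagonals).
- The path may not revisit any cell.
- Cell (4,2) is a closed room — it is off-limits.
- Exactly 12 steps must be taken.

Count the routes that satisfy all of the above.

2

Need simple routes of exactly 12 moves from (1,3) to (2,4) (Manhattan distance 2, so 5 moves are spent on a detour and 5 undoing it).
Enumerating: (1,3) (2,3) (2,2) (1,2) (1,1) (2,1) (3,1) (3,2) (3,3) (4,3) (4,4) (3,4) (2,4) | (1,3) (1,2) (1,1) (2,1) (3,1) (3,2) (2,2) (2,3) (3,3) (4,3) (4,4) (3,4) (2,4).
That gives 2 routes.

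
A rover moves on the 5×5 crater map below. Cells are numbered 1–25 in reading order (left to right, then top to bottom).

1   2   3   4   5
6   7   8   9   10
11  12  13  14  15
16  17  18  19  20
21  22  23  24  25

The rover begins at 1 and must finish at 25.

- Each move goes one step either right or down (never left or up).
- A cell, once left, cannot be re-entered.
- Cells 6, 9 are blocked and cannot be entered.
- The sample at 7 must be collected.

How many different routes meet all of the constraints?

16

A right/down-only route from 1 to 25 makes exactly 4 down-moves and 4 right-moves in some order.
With no other constraints that would be C(8,4) = 70 routes.
Split at 7 and multiply the segment counts (each segment already excludes blocked cells): 1→7: 1; 7→25: 16; product = 16.
That gives 16 routes.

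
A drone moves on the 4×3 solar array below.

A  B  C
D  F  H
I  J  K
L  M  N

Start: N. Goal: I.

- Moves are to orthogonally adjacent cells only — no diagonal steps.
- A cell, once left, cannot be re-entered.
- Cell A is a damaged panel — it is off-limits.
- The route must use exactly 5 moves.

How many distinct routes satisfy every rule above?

Need simple routes of exactly 5 moves from N to I (Manhattan distance 3, so 1 moves are spent on a detour and 1 undoing it).
Enumerating: N K H F J I | N K H F D I | N K J F D I | N K J M L I | N M J F D I.
That gives 5 routes.

5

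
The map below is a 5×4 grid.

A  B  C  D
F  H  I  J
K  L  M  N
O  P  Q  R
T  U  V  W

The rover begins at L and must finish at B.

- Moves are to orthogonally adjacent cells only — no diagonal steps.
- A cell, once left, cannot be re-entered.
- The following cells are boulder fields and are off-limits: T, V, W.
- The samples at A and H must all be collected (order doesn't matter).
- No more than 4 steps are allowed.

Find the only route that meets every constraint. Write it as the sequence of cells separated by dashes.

The budget equals the shortest possible length, so every move has to be on a shortest route through the required cells.
Route from L: up 1 to H, left 1 to F, up 1 to A, right 1 to B — 4 moves in all.
Check: all required cells visited; 4 ≤ 4 moves.

L - H - F - A - B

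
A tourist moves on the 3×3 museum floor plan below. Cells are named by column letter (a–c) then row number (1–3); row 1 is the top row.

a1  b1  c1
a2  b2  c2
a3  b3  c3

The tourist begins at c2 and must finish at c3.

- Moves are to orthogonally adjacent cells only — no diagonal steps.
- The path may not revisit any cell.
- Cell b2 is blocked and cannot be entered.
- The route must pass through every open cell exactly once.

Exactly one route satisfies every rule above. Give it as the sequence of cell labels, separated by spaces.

Need to visit all 8 open cells exactly once, starting at c2 and ending at c3.
Route from c2: up to c1, 2× left (reaching a1), 2× down (reaching a3), 2× right (reaching c3) — 7 moves in all.
Check: all 8 open cells covered.

c2 c1 b1 a1 a2 a3 b3 c3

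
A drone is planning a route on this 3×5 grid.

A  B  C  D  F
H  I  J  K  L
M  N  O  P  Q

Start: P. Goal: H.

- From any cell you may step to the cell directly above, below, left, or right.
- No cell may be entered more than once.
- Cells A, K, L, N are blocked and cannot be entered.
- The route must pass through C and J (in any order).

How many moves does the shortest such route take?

Any route passes through C and J in some order between P and H. Summing Manhattan distances along each leg and taking the cheapest ordering (P → C → J → H) gives a lower bound of 3 + 1 + 2 = 6 moves.
A route of 6 moves achieves this: P → O → J → C → B → I → H.
Since 6 matches the lower bound, it is optimal.

6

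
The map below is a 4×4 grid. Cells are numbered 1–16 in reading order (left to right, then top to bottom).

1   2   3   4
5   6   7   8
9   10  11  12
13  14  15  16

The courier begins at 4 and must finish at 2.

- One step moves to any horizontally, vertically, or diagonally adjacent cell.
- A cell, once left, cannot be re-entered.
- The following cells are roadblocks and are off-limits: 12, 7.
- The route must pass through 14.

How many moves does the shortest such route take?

6

Any route passes through 14 somewhere between 4 and 2. Summing Chebyshev distances along the two legs (4 → 14 → 2) gives a lower bound of 3 + 3 = 6 moves.
A route of 6 moves achieves this: 4 → 8 → 11 → 14 → 9 → 5 → 2.
Since 6 matches the lower bound, it is optimal.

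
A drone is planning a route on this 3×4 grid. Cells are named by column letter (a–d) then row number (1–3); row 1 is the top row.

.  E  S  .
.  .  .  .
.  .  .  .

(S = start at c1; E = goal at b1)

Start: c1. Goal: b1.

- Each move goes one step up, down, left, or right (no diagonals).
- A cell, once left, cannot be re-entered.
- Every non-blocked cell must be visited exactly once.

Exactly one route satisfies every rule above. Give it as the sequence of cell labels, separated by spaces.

Need to visit all 12 open cells exactly once, starting at c1 and ending at b1.
Route from c1: right 1 to d1, down 2 to d3, left 1 to c3, up 1 to c2, left 1 to b2, down 1 to b3, left 1 to a3, up 2 to a1, right 1 to b1 — 11 moves in all.
Check: all 12 open cells covered.

c1 d1 d2 d3 c3 c2 b2 b3 a3 a2 a1 b1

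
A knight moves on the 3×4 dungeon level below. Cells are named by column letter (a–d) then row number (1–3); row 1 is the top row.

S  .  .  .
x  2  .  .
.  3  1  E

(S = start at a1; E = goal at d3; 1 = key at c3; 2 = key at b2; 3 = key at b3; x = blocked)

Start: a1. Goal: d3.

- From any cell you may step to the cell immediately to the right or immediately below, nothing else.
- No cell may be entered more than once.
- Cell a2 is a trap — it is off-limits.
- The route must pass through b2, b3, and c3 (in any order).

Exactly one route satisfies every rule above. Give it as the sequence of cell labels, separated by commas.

Moves only go right or down, so the column and row indices never decrease.
Route from a1: right to b1, 2× down (reaching b3), 2× right (reaching d3) — 5 moves in all.
Check: all required cells visited.

a1, b1, b2, b3, c3, d3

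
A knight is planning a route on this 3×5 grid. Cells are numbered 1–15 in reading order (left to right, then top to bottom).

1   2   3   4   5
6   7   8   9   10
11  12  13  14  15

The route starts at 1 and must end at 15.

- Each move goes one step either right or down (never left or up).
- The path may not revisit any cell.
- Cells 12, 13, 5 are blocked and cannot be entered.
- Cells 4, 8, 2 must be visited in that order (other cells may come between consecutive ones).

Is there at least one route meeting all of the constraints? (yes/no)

no

8 lies to the left of 4, so going from 4 to 8 would need a leftward move — but moves only go right/down, so 4 cannot be visited before 8.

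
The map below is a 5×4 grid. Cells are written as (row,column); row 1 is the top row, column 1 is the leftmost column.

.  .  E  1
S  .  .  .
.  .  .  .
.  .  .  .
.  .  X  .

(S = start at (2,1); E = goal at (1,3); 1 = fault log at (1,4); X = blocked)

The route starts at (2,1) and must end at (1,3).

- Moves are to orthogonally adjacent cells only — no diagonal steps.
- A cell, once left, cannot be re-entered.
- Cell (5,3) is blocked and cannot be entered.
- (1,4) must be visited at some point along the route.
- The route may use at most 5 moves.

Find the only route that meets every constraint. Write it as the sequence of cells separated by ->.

(2,1) -> (2,2) -> (2,3) -> (2,4) -> (1,4) -> (1,3)

Any route must reach (1,4) and still end at (1,3) within 5 moves, so the order of the required stops is forced.
Route from (2,1): 3× right (reaching (2,4)), up to (1,4), left to (1,3) — 5 moves in all.
Check: all required cells visited; 5 ≤ 5 moves.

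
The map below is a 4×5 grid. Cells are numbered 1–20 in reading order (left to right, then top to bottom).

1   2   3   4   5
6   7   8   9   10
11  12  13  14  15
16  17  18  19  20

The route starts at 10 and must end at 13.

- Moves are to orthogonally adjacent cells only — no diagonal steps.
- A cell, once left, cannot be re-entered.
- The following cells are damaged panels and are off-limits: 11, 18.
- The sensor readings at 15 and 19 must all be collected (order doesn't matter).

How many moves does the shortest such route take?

5

Any route passes through 15 and 19 in some order between 10 and 13. Summing Manhattan distances along each leg and taking the cheapest ordering (10 → 15 → 19 → 13) gives a lower bound of 1 + 2 + 2 = 5 moves.
A route of 5 moves achieves this: 10 → 15 → 20 → 19 → 14 → 13.
Since 5 matches the lower bound, it is optimal.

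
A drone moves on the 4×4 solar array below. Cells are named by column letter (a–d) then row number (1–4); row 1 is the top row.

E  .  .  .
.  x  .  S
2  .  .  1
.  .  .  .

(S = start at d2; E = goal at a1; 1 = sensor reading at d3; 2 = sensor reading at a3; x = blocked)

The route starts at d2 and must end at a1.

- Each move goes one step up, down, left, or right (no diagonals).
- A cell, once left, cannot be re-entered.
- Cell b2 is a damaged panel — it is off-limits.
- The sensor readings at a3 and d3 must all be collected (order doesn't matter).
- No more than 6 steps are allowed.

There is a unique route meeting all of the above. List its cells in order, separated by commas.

d2, d3, c3, b3, a3, a2, a1

Any route must reach a3 and d3 and still end at a1 within 6 moves, so the order of the required stops is forced.
Route from d2: down 1 to d3, left 3 to a3, up 2 to a1 — 6 moves in all.
Check: all required cells visited; 6 ≤ 6 moves.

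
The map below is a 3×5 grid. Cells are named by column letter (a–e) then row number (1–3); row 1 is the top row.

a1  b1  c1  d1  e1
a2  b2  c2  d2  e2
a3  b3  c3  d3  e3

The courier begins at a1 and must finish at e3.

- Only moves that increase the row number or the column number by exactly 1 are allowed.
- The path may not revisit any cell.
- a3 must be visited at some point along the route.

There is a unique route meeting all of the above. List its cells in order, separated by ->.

Moves only go right or down, so the column and row indices never decrease.
Route from a1: down 2 to a3, right 4 to e3 — 6 moves in all.
Check: all required cells visited.

a1 -> a2 -> a3 -> b3 -> c3 -> d3 -> e3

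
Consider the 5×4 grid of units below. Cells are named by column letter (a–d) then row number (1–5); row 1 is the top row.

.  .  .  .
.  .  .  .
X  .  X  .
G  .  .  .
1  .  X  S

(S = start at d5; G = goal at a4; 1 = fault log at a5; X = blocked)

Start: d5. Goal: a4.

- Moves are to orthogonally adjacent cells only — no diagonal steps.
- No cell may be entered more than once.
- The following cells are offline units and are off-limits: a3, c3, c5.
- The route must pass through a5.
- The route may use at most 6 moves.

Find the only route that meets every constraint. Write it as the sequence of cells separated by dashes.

The budget equals the shortest possible length, so every move has to be on a shortest route through the required cells.
Route from d5: up 1 to d4, left 2 to b4, down 1 to b5, left 1 to a5, up 1 to a4 — 6 moves in all.
Check: all required cells visited; 6 ≤ 6 moves.

d5 - d4 - c4 - b4 - b5 - a5 - a4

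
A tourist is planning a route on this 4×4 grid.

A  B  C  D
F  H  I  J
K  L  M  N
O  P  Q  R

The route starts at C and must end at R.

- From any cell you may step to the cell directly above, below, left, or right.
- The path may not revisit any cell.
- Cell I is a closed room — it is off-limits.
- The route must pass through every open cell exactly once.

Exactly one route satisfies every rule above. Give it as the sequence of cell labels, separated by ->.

C -> D -> J -> N -> M -> L -> H -> B -> A -> F -> K -> O -> P -> Q -> R

Need to visit all 15 open cells exactly once, starting at C and ending at R.
Cell A has only two open neighbours (F and B), so the path must pass straight through it: one of those is the cell it's entered from and the other is where it exits.
Route from C: right 1 to D, down 2 to N, left 2 to L, up 2 to B, left 1 to A, down 3 to O, right 3 to R — 14 moves in all.
Check: all 15 open cells covered.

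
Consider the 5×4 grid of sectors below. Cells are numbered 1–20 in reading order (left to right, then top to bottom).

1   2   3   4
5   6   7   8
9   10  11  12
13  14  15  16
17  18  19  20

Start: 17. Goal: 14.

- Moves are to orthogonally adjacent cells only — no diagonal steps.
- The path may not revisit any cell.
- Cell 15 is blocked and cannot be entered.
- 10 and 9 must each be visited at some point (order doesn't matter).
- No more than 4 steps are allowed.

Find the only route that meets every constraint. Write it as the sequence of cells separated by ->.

17 -> 13 -> 9 -> 10 -> 14

The budget equals the shortest possible length, so every move has to be on a shortest route through the required cells.
Route from 17: up 2 to 9, right 1 to 10, down 1 to 14 — 4 moves in all.
Check: all required cells visited; 4 ≤ 4 moves.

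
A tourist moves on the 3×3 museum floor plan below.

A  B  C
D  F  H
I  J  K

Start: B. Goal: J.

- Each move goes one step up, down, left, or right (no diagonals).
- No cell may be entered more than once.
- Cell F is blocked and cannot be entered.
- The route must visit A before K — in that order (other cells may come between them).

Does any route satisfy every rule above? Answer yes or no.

no

Even ignoring the required order, no revisit-free route from B to J manages to pass through all of A and K: branching out from B, every path either misses one of them or, having collected them, can no longer reach J without re-entering a cell.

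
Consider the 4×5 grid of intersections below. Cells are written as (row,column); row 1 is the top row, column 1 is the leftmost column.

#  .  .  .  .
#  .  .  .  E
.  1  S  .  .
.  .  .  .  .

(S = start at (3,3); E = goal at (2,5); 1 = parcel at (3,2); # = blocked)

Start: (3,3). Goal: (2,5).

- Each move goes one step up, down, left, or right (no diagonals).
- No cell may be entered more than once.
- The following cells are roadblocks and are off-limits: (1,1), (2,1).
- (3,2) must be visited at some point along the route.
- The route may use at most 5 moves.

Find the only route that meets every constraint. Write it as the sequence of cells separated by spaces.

The 5-move cap with required stops at (3,2) leaves no slack for detours.
Route from (3,3): left to (3,2), up to (2,2), 3× right (reaching (2,5)) — 5 moves in all.
Check: all required cells visited; 5 ≤ 5 moves.

(3,3) (3,2) (2,2) (2,3) (2,4) (2,5)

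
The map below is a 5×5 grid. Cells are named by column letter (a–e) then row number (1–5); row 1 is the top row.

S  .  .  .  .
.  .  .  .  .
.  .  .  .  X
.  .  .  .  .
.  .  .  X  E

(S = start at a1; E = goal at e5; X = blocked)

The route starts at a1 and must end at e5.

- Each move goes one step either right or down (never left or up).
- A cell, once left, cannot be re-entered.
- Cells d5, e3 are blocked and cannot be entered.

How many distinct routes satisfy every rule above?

A right/down-only route from a1 to e5 makes exactly 4 down-moves and 4 right-moves in some order.
With no other constraints that would be C(8,4) = 70 routes.
Subtract routes through each blocked cell (inclusion–exclusion for overlaps): − through e3: 15 − through d5: 35 → 20.
That gives 20 routes.

20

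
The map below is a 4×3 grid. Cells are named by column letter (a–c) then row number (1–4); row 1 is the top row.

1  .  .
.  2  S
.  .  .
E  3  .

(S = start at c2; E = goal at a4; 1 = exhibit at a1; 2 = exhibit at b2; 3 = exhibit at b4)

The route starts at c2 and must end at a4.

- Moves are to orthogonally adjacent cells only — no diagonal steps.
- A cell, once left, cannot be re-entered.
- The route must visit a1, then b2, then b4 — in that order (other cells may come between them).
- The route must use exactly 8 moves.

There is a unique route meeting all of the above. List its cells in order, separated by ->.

The waypoints must appear in the order a1, b2, b4, with no cell reused.
Route from c2: up to c1, 2× left (reaching a1), down to a2, right to b2, 2× down (reaching b4), left to a4 — 8 moves in all.
Check: order respected (1 at step 3, 2 at step 5, 3 at step 7); 8 moves as required.

c2 -> c1 -> b1 -> a1 -> a2 -> b2 -> b3 -> b4 -> a4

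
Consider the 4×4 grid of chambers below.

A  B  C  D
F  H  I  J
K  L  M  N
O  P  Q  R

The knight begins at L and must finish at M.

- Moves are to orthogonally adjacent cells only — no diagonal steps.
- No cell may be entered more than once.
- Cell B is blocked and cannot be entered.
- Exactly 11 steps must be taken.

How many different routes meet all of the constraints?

5

Need simple routes of exactly 11 moves from L to M (Manhattan distance 1, so 5 moves are spent on a detour and 5 undoing it).
Enumerating: L H F K O P Q R N J I M | L P O K F H I C D J N M | L P O K F H I J N R Q M | L K F H I C D J N R Q M | L K O P Q R N J D C I M.
That gives 5 routes.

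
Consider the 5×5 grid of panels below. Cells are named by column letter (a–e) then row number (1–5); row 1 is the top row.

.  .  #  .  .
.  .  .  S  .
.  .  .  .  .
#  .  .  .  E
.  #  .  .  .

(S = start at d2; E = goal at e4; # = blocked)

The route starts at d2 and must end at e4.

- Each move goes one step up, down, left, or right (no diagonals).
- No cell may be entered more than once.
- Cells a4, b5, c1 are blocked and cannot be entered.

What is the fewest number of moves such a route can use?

The Manhattan distance from d2 to e4 is |2−4| + |4−5| = 3, so at least 3 moves are needed.
A route of 3 moves achieves this: d2 → d3 → d4 → e4.
Since 3 matches the lower bound, it is optimal.

3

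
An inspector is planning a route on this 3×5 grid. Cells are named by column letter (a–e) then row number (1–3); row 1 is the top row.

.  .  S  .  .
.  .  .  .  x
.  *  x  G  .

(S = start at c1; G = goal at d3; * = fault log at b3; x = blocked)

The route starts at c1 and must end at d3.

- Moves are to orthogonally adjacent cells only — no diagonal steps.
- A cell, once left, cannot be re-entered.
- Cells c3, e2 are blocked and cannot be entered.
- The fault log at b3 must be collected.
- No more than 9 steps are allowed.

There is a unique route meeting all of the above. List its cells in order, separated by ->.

c1 -> b1 -> a1 -> a2 -> a3 -> b3 -> b2 -> c2 -> d2 -> d3

Any route must reach b3 and still end at d3 within 9 moves, so the order of the required stops is forced.
Route from c1: 2× left (reaching a1), 2× down (reaching a3), right to b3, up to b2, 2× right (reaching d2), down to d3 — 9 moves in all.
Check: all required cells visited; 9 ≤ 9 moves.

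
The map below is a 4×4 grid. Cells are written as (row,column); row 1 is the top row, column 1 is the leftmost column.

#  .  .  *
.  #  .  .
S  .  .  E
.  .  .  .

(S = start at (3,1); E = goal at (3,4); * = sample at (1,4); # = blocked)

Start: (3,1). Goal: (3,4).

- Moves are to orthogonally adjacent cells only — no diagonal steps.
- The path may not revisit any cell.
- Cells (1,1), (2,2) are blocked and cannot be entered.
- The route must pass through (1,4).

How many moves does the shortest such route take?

Any route passes through (1,4) somewhere between (3,1) and (3,4). Summing Manhattan distances along the two legs ((3,1) → (1,4) → (3,4)) gives a lower bound of 5 + 2 = 7 moves.
A route of 7 moves achieves this: (3,1) → (3,2) → (3,3) → (2,3) → (1,3) → (1,4) → (2,4) → (3,4).
Since 7 matches the lower bound, it is optimal.

7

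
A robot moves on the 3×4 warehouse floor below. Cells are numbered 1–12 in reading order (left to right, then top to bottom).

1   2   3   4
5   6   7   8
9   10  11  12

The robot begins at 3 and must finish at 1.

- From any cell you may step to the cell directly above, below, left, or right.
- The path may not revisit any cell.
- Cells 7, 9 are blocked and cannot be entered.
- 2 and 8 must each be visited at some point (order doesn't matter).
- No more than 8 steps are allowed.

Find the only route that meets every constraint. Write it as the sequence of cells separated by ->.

3 -> 4 -> 8 -> 12 -> 11 -> 10 -> 6 -> 2 -> 1

The 8-move cap with required stops at 2, 8 leaves no slack for detours.
Route from 3: right 1 to 4, down 2 to 12, left 2 to 10, up 2 to 2, left 1 to 1 — 8 moves in all.
Check: all required cells visited; 8 ≤ 8 moves.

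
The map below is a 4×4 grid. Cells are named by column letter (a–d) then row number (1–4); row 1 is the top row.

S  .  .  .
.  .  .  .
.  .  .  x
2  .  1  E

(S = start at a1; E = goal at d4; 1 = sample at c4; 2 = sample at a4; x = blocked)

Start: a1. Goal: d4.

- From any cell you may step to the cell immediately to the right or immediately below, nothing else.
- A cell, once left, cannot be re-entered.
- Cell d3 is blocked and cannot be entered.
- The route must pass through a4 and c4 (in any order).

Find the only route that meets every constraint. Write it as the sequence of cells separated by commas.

a1, a2, a3, a4, b4, c4, d4

Moves only go right or down, so the column and row indices never decrease.
Route from a1: down 3 to a4, right 3 to d4 — 6 moves in all.
Check: all required cells visited.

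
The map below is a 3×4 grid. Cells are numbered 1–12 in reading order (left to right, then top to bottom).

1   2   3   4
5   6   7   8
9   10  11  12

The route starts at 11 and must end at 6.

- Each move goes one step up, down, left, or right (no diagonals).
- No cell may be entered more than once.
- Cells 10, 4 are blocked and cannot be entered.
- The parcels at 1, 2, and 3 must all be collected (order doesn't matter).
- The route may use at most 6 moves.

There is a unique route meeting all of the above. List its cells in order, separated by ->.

11 -> 7 -> 3 -> 2 -> 1 -> 5 -> 6

The 6-move cap with required stops at 1, 2, 3 leaves no slack for detours.
Route from 11: 2× up (reaching 3), 2× left (reaching 1), down to 5, right to 6 — 6 moves in all.
Check: all required cells visited; 6 ≤ 6 moves.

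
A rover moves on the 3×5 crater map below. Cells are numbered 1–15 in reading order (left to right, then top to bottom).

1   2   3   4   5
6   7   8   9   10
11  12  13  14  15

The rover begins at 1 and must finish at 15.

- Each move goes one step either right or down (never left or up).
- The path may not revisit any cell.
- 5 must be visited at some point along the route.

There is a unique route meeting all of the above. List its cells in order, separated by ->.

1 -> 2 -> 3 -> 4 -> 5 -> 10 -> 15

Moves only go right or down, so the column and row indices never decrease.
Route from 1: 4× right (reaching 5), 2× down (reaching 15) — 6 moves in all.
Check: all required cells visited.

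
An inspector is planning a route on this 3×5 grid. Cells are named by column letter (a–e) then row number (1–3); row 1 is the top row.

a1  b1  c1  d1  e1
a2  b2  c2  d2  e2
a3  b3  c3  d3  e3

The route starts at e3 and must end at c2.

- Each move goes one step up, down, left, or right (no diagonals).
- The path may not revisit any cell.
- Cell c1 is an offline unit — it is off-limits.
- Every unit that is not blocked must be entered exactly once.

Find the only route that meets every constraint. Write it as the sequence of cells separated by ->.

Need to visit all 14 open cells exactly once, starting at e3 and ending at c2.
Cell d1 has only two open neighbours (d2 and e1), so the path must pass straight through it: one of those is the cell it's entered from and the other is where it exits.
Route from e3: 2× up (reaching e1), left to d1, 2× down (reaching d3), 3× left (reaching a3), 2× up (reaching a1), right to b1, down to b2, right to c2 — 13 moves in all.
Check: all 14 open cells covered.

e3 -> e2 -> e1 -> d1 -> d2 -> d3 -> c3 -> b3 -> a3 -> a2 -> a1 -> b1 -> b2 -> c2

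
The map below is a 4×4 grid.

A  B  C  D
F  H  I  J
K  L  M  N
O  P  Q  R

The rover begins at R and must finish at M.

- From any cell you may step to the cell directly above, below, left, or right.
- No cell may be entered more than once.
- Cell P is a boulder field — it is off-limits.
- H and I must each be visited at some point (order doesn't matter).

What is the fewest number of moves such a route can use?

6

Any route passes through H and I in some order between R and M. Summing Manhattan distances along each leg and taking the cheapest ordering (R → H → I → M) gives a lower bound of 4 + 1 + 1 = 6 moves.
A route of 6 moves achieves this: R → N → J → I → H → L → M.
Since 6 matches the lower bound, it is optimal.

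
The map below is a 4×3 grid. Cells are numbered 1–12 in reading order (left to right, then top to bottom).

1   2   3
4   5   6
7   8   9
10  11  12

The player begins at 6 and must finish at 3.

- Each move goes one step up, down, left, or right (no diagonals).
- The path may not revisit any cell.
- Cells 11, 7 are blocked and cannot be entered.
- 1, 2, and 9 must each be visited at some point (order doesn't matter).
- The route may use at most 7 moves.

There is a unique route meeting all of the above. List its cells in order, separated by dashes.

Any route must reach 1, 2, and 9 and still end at 3 within 7 moves, so the order of the required stops is forced.
Route from 6: down to 9, left to 8, up to 5, left to 4, up to 1, 2× right (reaching 3) — 7 moves in all.
Check: all required cells visited; 7 ≤ 7 moves.

6 - 9 - 8 - 5 - 4 - 1 - 2 - 3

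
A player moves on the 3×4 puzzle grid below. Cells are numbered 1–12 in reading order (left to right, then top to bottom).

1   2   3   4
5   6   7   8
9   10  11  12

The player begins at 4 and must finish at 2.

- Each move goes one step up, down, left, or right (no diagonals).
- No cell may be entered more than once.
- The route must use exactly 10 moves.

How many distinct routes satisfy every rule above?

5

Need simple routes of exactly 10 moves from 4 to 2 (Manhattan distance 2, so 4 moves are spent on a detour and 4 undoing it).
Enumerating: 4 8 12 11 7 6 10 9 5 1 2 | 4 8 12 11 10 9 5 6 7 3 2 | 4 3 7 8 12 11 10 6 5 1 2 | 4 3 7 8 12 11 10 9 5 1 2 | 4 3 7 8 12 11 10 9 5 6 2.
That gives 5 routes.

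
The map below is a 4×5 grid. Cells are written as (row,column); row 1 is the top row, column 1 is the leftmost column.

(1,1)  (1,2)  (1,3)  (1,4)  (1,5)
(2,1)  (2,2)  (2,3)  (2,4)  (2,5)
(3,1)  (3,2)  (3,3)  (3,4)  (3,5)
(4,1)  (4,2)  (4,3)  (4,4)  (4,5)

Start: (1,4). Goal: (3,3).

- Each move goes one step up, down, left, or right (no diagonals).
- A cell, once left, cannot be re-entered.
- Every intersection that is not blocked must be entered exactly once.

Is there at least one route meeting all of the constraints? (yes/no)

One route that works: (1,4) → (1,5) → (2,5) → (3,5) → (4,5) → (4,4) → (3,4) → (2,4) → (2,3) → (1,3) → (1,2) → (1,1) → (2,1) → (2,2) → (3,2) → (3,1) → (4,1) → (4,2) → (4,3) → (3,3).

yes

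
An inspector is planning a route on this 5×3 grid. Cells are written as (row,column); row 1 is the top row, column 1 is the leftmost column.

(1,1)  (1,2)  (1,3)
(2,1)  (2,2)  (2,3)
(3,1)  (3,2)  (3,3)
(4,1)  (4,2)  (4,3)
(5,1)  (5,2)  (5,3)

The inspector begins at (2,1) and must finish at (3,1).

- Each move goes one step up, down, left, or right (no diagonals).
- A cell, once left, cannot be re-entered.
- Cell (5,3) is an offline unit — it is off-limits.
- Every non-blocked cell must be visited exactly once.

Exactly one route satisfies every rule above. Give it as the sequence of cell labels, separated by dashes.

(2,1) - (1,1) - (1,2) - (1,3) - (2,3) - (2,2) - (3,2) - (3,3) - (4,3) - (4,2) - (5,2) - (5,1) - (4,1) - (3,1)

Need to visit all 14 open cells exactly once, starting at (2,1) and ending at (3,1).
Cell (5,2) has only two open neighbours ((4,2) and (5,1)), so the path must pass straight through it: one of those is the cell it's entered from and the other is where it exits.
Route from (2,1): up 1 to (1,1), right 2 to (1,3), down 1 to (2,3), left 1 to (2,2), down 1 to (3,2), right 1 to (3,3), down 1 to (4,3), left 1 to (4,2), down 1 to (5,2), left 1 to (5,1), up 2 to (3,1) — 13 moves in all.
Check: all 14 open cells covered.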